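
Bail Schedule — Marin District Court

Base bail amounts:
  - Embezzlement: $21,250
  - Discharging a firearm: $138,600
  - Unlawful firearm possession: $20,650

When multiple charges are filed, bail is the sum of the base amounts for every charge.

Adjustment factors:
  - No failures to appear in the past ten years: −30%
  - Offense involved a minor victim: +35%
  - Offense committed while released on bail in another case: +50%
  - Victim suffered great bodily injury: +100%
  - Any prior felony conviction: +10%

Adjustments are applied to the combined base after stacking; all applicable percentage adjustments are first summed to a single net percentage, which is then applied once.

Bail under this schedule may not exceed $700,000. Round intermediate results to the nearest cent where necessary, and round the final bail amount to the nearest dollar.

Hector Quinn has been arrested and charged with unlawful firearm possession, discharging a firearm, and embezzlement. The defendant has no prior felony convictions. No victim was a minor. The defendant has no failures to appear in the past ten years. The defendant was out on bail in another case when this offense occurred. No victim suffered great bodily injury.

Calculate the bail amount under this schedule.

Base amounts from the schedule: unlawful firearm possession $20,650; discharging a firearm $138,600; embezzlement $21,250.
Stacking rule: sum of all bases. $20,650 + $138,600 + $21,250 = $180,500.
Net percentage adjustment: −30% +50% = +20%. $180,500 × 1.2 = $216,600.
$216,600 is within the $700,000 maximum.

$216,600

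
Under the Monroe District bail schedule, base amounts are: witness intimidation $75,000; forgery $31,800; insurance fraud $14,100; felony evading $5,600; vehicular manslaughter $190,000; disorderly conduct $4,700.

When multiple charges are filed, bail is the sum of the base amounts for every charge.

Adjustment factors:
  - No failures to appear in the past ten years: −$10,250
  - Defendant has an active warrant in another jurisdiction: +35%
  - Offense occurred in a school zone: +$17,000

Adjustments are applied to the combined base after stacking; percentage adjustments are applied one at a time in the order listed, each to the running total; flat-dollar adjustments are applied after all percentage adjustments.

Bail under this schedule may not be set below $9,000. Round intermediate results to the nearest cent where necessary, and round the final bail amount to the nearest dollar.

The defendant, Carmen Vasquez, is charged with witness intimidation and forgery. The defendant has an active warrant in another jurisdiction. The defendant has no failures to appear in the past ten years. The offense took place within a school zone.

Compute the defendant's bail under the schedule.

Base amounts from the schedule: witness intimidation $75,000; forgery $31,800.
Stacking rule: sum of all bases. $75,000 + $31,800 = $106,800.
Defendant has an active warrant in another jurisdiction (+35%): $106,800 × 1.35 = $144,180.
No failures to appear in the past ten years (−$10,250 flat): $144,180 − $10,250 = $133,930.
Offense occurred in a school zone (+$17,000 flat): $133,930 + $17,000 = $150,930.
$150,930 is at or above the $9,000 minimum.

$150,930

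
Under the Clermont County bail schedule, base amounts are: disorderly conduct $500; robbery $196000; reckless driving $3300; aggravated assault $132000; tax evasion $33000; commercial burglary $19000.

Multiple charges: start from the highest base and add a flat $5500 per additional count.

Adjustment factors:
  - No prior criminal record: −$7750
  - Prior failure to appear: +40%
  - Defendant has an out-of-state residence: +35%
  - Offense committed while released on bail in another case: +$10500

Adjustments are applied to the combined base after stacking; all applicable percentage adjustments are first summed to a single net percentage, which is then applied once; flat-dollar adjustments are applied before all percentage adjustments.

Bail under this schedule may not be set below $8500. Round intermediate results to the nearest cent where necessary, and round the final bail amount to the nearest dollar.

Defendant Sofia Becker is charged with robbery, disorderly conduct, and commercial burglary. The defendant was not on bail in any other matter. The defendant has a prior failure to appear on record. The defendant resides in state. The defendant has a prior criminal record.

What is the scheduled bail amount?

Base amounts from the schedule: robbery $196000; disorderly conduct $500; commercial burglary $19000.
Stacking rule: highest base plus $5500 per additional charge. Highest is robbery at $196000; 2 additional charges → +$11000. Combined base = $207000.
Prior failure to appear (+40%): $207000 × 1.4 = $289800.
$289800 is at or above the $8500 minimum.

$289800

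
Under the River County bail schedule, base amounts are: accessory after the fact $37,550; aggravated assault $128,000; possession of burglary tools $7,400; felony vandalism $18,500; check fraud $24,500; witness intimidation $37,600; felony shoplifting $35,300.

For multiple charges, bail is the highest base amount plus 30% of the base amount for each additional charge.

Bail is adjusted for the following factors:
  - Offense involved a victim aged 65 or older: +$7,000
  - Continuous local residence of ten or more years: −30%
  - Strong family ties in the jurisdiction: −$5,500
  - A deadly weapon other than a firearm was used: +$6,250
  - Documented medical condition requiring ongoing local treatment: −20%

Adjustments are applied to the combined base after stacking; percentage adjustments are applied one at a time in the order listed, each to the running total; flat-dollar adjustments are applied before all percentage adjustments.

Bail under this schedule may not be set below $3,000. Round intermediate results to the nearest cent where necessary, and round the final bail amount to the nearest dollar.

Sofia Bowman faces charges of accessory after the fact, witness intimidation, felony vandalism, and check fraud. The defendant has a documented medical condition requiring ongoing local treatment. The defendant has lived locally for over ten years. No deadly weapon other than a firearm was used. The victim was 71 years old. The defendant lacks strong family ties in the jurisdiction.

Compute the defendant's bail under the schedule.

$38,508

Base amounts from the schedule: accessory after the fact $37,550; witness intimidation $37,600; felony vandalism $18,500; check fraud $24,500.
Stacking rule: highest base plus 30% of each additional charge. Highest is witness intimidation at $37,600. Additional: $37,550 × 30% = $11,265; $18,500 × 30% = $5,550; $24,500 × 30% = $7,350. Combined base = $37,600 + $24,165 = $61,765.
Offense involved a victim aged 65 or older (+$7,000 flat): $61,765 + $7,000 = $68,765.
Continuous local residence of ten or more years (−30%): $68,765 × 0.7 = $48,135.50.
Documented medical condition requiring ongoing local treatment (−20%): $48,135.50 × 0.8 = $38,508.40.
$38,508.40 is at or above the $3,000 minimum.
Rounded to the nearest dollar: $38,508.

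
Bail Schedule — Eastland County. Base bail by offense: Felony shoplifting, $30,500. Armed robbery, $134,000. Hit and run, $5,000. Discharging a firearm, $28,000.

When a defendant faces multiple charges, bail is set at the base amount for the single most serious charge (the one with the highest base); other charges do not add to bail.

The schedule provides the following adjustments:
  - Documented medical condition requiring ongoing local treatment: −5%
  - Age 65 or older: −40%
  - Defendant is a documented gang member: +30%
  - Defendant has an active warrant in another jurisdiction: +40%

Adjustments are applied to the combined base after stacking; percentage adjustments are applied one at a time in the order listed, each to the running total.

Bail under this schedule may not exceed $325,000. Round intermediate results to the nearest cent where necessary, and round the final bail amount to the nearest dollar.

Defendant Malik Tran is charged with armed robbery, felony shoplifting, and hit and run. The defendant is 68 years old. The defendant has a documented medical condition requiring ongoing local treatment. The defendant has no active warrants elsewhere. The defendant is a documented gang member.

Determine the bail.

$99,294

Base amounts from the schedule: armed robbery $134,000; felony shoplifting $30,500; hit and run $5,000.
Stacking rule: use the highest base only. Highest is armed robbery at $134,000. Combined base = $134,000.
Documented medical condition requiring ongoing local treatment (−5%): $134,000 × 0.95 = $127,300.
Age 65 or older (−40%): $127,300 × 0.6 = $76,380.
Defendant is a documented gang member (+30%): $76,380 × 1.3 = $99,294.
$99,294 is within the $325,000 maximum.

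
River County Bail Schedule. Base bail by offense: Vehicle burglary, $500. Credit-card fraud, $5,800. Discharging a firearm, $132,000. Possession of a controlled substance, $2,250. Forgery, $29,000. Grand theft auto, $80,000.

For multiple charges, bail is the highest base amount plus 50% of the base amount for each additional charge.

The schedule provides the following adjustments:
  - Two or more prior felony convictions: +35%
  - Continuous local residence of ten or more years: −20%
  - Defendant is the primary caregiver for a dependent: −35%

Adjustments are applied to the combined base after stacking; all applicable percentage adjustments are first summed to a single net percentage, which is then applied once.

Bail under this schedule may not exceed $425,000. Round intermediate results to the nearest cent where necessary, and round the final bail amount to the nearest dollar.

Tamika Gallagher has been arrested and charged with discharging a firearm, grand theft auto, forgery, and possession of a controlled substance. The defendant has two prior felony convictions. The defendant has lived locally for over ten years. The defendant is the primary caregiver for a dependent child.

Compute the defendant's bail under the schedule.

$150,100

Base amounts from the schedule: discharging a firearm $132,000; grand theft auto $80,000; forgery $29,000; possession of a controlled substance $2,250.
Stacking rule: highest base plus 50% of each additional charge. Highest is discharging a firearm at $132,000. Additional: $80,000 × 50% = $40,000; $29,000 × 50% = $14,500; $2,250 × 50% = $1,125. Combined base = $132,000 + $55,625 = $187,625.
Net percentage adjustment: +35% −20% −35% = −20%. $187,625 × 0.8 = $150,100.
$150,100 is within the $425,000 maximum.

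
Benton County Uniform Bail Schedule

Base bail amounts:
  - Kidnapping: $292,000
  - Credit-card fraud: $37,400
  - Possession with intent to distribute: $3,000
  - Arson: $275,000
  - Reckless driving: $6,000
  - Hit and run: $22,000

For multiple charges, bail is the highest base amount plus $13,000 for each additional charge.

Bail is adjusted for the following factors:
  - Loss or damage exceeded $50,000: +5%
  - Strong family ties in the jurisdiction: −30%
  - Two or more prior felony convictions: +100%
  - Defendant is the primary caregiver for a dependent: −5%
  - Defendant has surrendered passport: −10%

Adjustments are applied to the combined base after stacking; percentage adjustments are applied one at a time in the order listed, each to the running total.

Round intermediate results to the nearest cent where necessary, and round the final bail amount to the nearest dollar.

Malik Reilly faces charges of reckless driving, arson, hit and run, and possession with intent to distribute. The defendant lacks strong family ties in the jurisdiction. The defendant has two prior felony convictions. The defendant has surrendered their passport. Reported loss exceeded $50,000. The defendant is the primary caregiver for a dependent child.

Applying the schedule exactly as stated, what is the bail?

$563,787

Base amounts from the schedule: reckless driving $6,000; arson $275,000; hit and run $22,000; possession with intent to distribute $3,000.
Stacking rule: highest base plus $13,000 per additional charge. Highest is arson at $275,000; 3 additional charges → +$39,000. Combined base = $314,000.
Loss or damage exceeded $50,000 (+5%): $314,000 × 1.05 = $329,700.
Two or more prior felony convictions (+100%): $329,700 × 2 = $659,400.
Defendant is the primary caregiver for a dependent (−5%): $659,400 × 0.95 = $626,430.
Defendant has surrendered passport (−10%): $626,430 × 0.9 = $563,787.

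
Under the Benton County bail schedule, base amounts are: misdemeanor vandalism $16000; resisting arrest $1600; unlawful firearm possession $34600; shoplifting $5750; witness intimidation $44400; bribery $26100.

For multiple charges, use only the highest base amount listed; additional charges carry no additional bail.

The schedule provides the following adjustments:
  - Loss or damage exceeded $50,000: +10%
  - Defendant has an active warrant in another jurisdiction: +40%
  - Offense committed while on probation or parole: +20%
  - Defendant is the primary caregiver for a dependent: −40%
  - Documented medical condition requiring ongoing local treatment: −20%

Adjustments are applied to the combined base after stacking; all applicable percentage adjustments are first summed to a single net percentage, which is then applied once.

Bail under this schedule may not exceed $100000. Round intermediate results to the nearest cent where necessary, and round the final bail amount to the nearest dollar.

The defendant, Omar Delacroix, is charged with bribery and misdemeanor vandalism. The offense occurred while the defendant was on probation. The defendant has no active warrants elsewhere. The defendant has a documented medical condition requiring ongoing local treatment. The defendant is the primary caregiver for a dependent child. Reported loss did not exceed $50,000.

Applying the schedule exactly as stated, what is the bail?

$15660

Base amounts from the schedule: bribery $26100; misdemeanor vandalism $16000.
Stacking rule: use the highest base only. Highest is bribery at $26100. Combined base = $26100.
Net percentage adjustment: +20% −40% −20% = −40%. $26100 × 0.6 = $15660.
$15660 is within the $100000 maximum.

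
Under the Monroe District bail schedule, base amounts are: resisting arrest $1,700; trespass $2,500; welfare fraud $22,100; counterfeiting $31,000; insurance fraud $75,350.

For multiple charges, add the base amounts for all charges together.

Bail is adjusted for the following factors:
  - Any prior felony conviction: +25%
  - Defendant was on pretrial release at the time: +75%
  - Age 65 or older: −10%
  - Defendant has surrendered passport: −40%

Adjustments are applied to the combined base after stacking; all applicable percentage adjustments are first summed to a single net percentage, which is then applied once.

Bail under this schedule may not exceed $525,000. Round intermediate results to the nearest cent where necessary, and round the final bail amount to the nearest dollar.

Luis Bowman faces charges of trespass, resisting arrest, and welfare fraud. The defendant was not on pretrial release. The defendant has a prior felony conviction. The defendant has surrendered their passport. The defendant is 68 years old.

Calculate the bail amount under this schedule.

Base amounts from the schedule: trespass $2,500; resisting arrest $1,700; welfare fraud $22,100.
Stacking rule: sum of all bases. $2,500 + $1,700 + $22,100 = $26,300.
Net percentage adjustment: +25% −10% −40% = −25%. $26,300 × 0.75 = $19,725.
$19,725 is within the $525,000 maximum.

$19,725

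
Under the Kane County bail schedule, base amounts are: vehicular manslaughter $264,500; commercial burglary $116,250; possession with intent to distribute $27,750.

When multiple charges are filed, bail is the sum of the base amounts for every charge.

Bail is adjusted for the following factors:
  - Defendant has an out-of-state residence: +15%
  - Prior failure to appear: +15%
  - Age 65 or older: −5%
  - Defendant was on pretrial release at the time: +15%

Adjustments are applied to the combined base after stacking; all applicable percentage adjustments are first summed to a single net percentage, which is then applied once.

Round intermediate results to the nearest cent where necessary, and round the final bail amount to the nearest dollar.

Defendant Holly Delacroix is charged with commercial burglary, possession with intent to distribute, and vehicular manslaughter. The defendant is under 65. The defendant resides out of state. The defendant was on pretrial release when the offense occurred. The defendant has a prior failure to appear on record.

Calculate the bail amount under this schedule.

$592,325

Base amounts from the schedule: commercial burglary $116,250; possession with intent to distribute $27,750; vehicular manslaughter $264,500.
Stacking rule: sum of all bases. $116,250 + $27,750 + $264,500 = $408,500.
Net percentage adjustment: +15% +15% +15% = +45%. $408,500 × 1.45 = $592,325.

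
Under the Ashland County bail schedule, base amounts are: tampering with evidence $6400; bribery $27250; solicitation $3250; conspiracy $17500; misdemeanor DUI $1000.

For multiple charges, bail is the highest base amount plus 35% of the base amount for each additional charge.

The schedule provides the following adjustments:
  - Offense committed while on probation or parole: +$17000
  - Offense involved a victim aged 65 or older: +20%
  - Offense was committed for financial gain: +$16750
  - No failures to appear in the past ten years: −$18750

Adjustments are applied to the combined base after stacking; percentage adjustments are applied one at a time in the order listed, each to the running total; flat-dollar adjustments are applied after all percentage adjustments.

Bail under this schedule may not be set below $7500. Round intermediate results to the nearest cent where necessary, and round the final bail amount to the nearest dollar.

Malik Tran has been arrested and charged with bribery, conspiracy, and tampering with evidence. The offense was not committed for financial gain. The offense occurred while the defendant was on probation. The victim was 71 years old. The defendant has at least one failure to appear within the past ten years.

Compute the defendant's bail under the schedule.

$59738

Base amounts from the schedule: bribery $27250; conspiracy $17500; tampering with evidence $6400.
Stacking rule: highest base plus 35% of each additional charge. Highest is bribery at $27250. Additional: $17500 × 35% = $6125; $6400 × 35% = $2240. Combined base = $27250 + $8365 = $35615.
Offense involved a victim aged 65 or older (+20%): $35615 × 1.2 = $42738.
Offense committed while on probation or parole (+$17000 flat): $42738 + $17000 = $59738.
$59738 is at or above the $7500 minimum.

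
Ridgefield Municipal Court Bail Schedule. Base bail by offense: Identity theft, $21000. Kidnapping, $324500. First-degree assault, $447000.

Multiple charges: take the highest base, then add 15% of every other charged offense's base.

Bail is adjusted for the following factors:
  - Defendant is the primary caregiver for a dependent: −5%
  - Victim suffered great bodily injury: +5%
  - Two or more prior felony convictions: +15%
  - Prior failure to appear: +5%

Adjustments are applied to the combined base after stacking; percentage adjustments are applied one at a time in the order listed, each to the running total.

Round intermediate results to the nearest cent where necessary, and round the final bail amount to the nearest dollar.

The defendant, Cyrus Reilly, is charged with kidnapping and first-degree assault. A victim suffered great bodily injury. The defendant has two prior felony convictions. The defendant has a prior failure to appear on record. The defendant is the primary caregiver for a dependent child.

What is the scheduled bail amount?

Base amounts from the schedule: kidnapping $324500; first-degree assault $447000.
Stacking rule: highest base plus 15% of each additional charge. Highest is first-degree assault at $447000. Additional: $324500 × 15% = $48675. Combined base = $447000 + $48675 = $495675.
Defendant is the primary caregiver for a dependent (−5%): $495675 × 0.95 = $470891.25.
Victim suffered great bodily injury (+5%): $470891.25 × 1.05 = $494435.81.
Two or more prior felony convictions (+15%): $494435.81 × 1.15 = $568601.18.
Prior failure to appear (+5%): $568601.18 × 1.05 = $597031.24.
Rounded to the nearest dollar: $597031.

$597031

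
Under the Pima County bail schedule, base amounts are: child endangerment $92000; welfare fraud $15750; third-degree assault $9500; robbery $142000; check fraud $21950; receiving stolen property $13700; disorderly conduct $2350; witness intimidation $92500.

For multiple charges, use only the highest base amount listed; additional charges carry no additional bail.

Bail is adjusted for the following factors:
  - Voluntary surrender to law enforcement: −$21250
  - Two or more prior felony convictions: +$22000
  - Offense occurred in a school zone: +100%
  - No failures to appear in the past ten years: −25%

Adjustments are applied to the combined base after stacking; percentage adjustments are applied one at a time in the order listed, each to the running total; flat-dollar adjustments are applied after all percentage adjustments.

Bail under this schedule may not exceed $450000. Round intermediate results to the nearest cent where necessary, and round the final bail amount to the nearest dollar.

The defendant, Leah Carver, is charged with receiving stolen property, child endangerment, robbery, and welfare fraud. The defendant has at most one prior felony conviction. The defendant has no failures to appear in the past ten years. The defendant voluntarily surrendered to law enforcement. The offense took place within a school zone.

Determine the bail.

$191750

Base amounts from the schedule: receiving stolen property $13700; child endangerment $92000; robbery $142000; welfare fraud $15750.
Stacking rule: use the highest base only. Highest is robbery at $142000. Combined base = $142000.
Offense occurred in a school zone (+100%): $142000 × 2 = $284000.
No failures to appear in the past ten years (−25%): $284000 × 0.75 = $213000.
Voluntary surrender to law enforcement (−$21250 flat): $213000 − $21250 = $191750.
$191750 is within the $450000 maximum.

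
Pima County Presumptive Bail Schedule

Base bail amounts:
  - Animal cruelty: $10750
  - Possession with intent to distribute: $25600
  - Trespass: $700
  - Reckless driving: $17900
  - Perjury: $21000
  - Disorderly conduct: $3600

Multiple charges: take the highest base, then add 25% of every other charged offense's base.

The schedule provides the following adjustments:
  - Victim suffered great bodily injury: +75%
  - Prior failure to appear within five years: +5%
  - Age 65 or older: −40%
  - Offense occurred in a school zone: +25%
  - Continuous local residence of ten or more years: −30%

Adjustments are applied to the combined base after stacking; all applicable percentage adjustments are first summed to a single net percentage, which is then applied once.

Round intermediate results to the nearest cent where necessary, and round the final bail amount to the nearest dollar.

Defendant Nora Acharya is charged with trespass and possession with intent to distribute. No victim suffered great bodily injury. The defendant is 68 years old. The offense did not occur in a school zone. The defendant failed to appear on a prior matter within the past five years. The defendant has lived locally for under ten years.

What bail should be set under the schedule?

$16754

Base amounts from the schedule: trespass $700; possession with intent to distribute $25600.
Stacking rule: highest base plus 25% of each additional charge. Highest is possession with intent to distribute at $25600. Additional: $700 × 25% = $175. Combined base = $25600 + $175 = $25775.
Net percentage adjustment: +5% −40% = −35%. $25775 × 0.65 = $16753.75.
Rounded to the nearest dollar: $16754.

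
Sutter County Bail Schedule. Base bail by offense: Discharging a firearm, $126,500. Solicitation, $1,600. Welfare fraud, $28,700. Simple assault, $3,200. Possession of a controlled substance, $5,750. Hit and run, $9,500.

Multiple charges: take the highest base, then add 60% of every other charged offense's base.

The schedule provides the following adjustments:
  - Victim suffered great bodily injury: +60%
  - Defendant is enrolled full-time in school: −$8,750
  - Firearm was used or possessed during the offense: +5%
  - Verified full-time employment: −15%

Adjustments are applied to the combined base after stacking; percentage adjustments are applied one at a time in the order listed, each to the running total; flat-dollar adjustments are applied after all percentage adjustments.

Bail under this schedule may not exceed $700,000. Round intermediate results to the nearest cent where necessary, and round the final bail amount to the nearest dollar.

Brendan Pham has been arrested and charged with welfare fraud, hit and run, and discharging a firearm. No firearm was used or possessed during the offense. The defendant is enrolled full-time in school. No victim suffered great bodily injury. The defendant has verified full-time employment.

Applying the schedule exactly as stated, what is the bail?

$118,257

Base amounts from the schedule: welfare fraud $28,700; hit and run $9,500; discharging a firearm $126,500.
Stacking rule: highest base plus 60% of each additional charge. Highest is discharging a firearm at $126,500. Additional: $28,700 × 60% = $17,220; $9,500 × 60% = $5,700. Combined base = $126,500 + $22,920 = $149,420.
Verified full-time employment (−15%): $149,420 × 0.85 = $127,007.
Defendant is enrolled full-time in school (−$8,750 flat): $127,007 − $8,750 = $118,257.
$118,257 is within the $700,000 maximum.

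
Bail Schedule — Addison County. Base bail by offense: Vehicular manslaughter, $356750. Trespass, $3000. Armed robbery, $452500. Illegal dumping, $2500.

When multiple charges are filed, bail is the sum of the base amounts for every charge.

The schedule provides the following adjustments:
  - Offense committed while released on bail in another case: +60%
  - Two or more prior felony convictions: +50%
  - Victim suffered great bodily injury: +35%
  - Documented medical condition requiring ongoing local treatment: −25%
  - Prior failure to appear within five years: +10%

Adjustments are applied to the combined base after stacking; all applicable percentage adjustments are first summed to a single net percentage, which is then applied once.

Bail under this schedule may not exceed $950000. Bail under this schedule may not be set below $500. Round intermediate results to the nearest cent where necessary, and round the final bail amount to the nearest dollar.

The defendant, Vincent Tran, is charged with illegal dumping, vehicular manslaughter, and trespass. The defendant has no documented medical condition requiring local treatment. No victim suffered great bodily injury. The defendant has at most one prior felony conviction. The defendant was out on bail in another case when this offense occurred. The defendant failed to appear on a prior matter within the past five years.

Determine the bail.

Base amounts from the schedule: illegal dumping $2500; vehicular manslaughter $356750; trespass $3000.
Stacking rule: sum of all bases. $2500 + $356750 + $3000 = $362250.
Net percentage adjustment: +60% +10% = +70%. $362250 × 1.7 = $615825.
$615825 is within the $950000 maximum.
$615825 is at or above the $500 minimum.

$615825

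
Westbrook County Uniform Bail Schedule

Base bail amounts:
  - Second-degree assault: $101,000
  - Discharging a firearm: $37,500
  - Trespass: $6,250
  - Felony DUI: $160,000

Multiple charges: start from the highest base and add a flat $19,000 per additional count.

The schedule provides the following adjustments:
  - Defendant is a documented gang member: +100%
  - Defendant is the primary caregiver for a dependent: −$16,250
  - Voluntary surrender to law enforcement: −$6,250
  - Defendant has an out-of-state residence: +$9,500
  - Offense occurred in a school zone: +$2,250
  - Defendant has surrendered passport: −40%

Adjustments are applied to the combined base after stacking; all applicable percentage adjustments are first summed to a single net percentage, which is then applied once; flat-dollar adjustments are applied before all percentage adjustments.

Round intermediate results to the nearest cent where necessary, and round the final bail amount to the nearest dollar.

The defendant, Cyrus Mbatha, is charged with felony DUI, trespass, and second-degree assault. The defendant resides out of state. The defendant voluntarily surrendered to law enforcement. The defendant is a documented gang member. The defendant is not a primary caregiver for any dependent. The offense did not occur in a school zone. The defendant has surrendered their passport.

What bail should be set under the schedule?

$322,000

Base amounts from the schedule: felony DUI $160,000; trespass $6,250; second-degree assault $101,000.
Stacking rule: highest base plus $19,000 per additional charge. Highest is felony DUI at $160,000; 2 additional charges → +$38,000. Combined base = $198,000.
Voluntary surrender to law enforcement (−$6,250 flat): $198,000 − $6,250 = $191,750.
Defendant has an out-of-state residence (+$9,500 flat): $191,750 + $9,500 = $201,250.
Net percentage adjustment: +100% −40% = +60%. $201,250 × 1.6 = $322,000.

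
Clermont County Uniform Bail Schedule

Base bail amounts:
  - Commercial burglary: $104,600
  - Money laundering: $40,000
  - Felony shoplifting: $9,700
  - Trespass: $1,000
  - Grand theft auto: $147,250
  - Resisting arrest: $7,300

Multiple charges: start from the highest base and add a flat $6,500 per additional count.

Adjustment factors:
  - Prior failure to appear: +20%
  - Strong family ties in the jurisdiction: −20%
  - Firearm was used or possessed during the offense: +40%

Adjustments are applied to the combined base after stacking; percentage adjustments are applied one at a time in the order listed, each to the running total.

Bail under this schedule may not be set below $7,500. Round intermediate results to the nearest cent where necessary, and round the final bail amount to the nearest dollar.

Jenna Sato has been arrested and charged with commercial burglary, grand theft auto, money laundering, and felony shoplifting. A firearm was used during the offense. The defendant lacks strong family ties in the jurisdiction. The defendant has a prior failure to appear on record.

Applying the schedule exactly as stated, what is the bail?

Base amounts from the schedule: commercial burglary $104,600; grand theft auto $147,250; money laundering $40,000; felony shoplifting $9,700.
Stacking rule: highest base plus $6,500 per additional charge. Highest is grand theft auto at $147,250; 3 additional charges → +$19,500. Combined base = $166,750.
Prior failure to appear (+20%): $166,750 × 1.2 = $200,100.
Firearm was used or possessed during the offense (+40%): $200,100 × 1.4 = $280,140.
$280,140 is at or above the $7,500 minimum.

$280,140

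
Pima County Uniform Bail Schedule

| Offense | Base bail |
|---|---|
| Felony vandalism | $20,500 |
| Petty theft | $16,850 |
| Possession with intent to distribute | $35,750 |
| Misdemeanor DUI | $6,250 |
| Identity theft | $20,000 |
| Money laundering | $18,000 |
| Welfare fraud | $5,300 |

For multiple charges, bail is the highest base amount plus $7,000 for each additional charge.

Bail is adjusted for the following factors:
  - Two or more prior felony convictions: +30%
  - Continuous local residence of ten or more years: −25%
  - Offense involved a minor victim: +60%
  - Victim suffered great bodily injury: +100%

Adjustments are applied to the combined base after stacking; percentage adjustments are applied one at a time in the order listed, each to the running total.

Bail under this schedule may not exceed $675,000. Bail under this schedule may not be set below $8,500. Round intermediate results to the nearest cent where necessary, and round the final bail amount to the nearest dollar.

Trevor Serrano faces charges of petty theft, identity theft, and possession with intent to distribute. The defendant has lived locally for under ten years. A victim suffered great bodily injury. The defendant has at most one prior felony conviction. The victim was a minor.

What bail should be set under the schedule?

Base amounts from the schedule: petty theft $16,850; identity theft $20,000; possession with intent to distribute $35,750.
Stacking rule: highest base plus $7,000 per additional charge. Highest is possession with intent to distribute at $35,750; 2 additional charges → +$14,000. Combined base = $49,750.
Offense involved a minor victim (+60%): $49,750 × 1.6 = $79,600.
Victim suffered great bodily injury (+100%): $79,600 × 2 = $159,200.
$159,200 is within the $675,000 maximum.
$159,200 is at or above the $8,500 minimum.

$159,200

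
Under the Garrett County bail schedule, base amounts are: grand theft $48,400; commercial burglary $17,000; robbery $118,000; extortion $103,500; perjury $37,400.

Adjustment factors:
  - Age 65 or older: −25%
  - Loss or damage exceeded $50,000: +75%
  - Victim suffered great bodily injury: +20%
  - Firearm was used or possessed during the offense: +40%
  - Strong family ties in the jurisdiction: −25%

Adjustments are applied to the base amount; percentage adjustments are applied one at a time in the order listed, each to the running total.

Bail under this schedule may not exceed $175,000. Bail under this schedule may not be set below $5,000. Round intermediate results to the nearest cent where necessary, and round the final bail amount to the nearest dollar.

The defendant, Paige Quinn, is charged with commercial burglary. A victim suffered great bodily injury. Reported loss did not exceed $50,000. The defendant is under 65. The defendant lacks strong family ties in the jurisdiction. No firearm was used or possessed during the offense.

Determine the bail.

$20,400

Base amounts from the schedule: commercial burglary $17,000.
Single charge. Combined base = $17,000.
Victim suffered great bodily injury (+20%): $17,000 × 1.2 = $20,400.
$20,400 is within the $175,000 maximum.
$20,400 is at or above the $5,000 minimum.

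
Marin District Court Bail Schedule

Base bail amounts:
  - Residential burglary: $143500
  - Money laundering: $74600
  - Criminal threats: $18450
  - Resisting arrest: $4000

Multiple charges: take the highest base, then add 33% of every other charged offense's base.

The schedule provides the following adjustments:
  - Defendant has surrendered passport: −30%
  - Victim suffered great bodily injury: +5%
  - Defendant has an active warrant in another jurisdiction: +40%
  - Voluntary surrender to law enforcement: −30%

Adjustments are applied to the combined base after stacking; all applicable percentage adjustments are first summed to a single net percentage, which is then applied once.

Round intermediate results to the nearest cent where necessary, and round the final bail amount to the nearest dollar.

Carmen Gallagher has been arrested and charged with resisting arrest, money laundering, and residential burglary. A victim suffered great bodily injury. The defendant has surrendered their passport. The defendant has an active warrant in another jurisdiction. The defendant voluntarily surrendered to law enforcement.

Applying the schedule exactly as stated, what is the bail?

Base amounts from the schedule: resisting arrest $4000; money laundering $74600; residential burglary $143500.
Stacking rule: highest base plus 33% of each additional charge. Highest is residential burglary at $143500. Additional: $4000 × 33% = $1320; $74600 × 33% = $24618. Combined base = $143500 + $25938 = $169438.
Net percentage adjustment: −30% +5% +40% −30% = −15%. $169438 × 0.85 = $144022.30.
Rounded to the nearest dollar: $144022.

$144022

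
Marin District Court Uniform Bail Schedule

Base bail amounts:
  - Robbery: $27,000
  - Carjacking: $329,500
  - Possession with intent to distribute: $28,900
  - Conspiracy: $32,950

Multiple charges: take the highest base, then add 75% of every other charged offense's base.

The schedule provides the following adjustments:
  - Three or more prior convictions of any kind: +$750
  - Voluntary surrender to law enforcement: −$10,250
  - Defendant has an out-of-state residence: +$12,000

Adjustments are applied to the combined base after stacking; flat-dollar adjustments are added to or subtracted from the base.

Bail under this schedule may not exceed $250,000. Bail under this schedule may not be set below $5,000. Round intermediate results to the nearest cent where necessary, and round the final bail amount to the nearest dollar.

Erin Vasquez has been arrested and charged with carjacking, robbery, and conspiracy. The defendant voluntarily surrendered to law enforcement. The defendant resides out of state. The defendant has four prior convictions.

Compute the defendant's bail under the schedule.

$250,000

Base amounts from the schedule: carjacking $329,500; robbery $27,000; conspiracy $32,950.
Stacking rule: highest base plus 75% of each additional charge. Highest is carjacking at $329,500. Additional: $27,000 × 75% = $20,250; $32,950 × 75% = $24,712.50. Combined base = $329,500 + $44,962.50 = $374,462.50.
Three or more prior convictions of any kind (+$750 flat): $374,462.50 + $750 = $375,212.50.
Voluntary surrender to law enforcement (−$10,250 flat): $375,212.50 − $10,250 = $364,962.50.
Defendant has an out-of-state residence (+$12,000 flat): $364,962.50 + $12,000 = $376,962.50.
Result $376,962.50 exceeds the maximum of $250,000; bail is capped at $250,000.
$250,000 is at or above the $5,000 minimum.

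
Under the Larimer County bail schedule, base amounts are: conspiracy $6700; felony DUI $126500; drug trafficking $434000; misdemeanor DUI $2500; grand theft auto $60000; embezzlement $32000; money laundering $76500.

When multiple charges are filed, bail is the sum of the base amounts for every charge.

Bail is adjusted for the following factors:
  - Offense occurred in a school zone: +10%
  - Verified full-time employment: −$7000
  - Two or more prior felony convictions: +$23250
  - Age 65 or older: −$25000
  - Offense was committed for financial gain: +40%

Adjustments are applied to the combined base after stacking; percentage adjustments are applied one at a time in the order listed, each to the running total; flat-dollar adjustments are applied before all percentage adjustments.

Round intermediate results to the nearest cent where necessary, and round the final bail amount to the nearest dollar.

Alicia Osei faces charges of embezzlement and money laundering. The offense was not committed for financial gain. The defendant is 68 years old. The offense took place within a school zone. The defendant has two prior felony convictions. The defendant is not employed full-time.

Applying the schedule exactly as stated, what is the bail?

Base amounts from the schedule: embezzlement $32000; money laundering $76500.
Stacking rule: sum of all bases. $32000 + $76500 = $108500.
Two or more prior felony convictions (+$23250 flat): $108500 + $23250 = $131750.
Age 65 or older (−$25000 flat): $131750 − $25000 = $106750.
Offense occurred in a school zone (+10%): $106750 × 1.1 = $117425.

$117425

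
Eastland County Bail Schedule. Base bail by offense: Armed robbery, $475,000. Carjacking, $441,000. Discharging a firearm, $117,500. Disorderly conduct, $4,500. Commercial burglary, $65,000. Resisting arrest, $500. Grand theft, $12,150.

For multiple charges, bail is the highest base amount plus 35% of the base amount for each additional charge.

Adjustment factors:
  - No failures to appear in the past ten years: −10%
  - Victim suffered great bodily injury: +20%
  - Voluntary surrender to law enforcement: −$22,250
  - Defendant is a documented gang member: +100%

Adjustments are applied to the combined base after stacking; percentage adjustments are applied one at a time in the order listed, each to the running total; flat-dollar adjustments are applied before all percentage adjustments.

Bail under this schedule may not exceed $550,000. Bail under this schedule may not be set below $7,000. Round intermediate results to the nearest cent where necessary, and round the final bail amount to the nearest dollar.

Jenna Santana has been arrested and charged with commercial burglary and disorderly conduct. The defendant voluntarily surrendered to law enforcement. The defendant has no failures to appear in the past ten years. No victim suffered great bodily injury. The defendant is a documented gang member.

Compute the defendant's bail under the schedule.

$79,785

Base amounts from the schedule: commercial burglary $65,000; disorderly conduct $4,500.
Stacking rule: highest base plus 35% of each additional charge. Highest is commercial burglary at $65,000. Additional: $4,500 × 35% = $1,575. Combined base = $65,000 + $1,575 = $66,575.
Voluntary surrender to law enforcement (−$22,250 flat): $66,575 − $22,250 = $44,325.
No failures to appear in the past ten years (−10%): $44,325 × 0.9 = $39,892.50.
Defendant is a documented gang member (+100%): $39,892.50 × 2 = $79,785.
$79,785 is within the $550,000 maximum.
$79,785 is at or above the $7,000 minimum.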